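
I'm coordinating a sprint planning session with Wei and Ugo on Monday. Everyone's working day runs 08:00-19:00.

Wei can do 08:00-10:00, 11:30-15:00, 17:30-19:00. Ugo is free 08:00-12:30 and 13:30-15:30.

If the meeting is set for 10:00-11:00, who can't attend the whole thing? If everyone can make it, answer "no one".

Wei: not fully free for 10:00-11:00. Ugo: free for 10:00-11:00.

Wei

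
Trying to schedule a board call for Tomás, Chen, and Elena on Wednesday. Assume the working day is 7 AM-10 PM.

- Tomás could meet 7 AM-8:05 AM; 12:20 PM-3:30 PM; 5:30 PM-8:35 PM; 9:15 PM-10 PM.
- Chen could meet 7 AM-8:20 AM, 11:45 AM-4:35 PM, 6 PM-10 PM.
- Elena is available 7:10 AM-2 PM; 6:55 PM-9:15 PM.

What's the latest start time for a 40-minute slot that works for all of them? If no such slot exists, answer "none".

19:55

Tomás ∩ Chen: 07:00-08:05, 12:20-15:30, 18:00-20:35, 21:15-22:00.
Tomás ∩ Chen ∩ Elena: 07:10-08:05, 12:20-14:00, 18:55-20:35.
So the common availability across everyone is 07:10-08:05, 12:20-14:00, 18:55-20:35.
The last common window of at least 40 minutes is 18:55-20:35; a 40-minute meeting can start as late as 19:55 and still end by 20:35.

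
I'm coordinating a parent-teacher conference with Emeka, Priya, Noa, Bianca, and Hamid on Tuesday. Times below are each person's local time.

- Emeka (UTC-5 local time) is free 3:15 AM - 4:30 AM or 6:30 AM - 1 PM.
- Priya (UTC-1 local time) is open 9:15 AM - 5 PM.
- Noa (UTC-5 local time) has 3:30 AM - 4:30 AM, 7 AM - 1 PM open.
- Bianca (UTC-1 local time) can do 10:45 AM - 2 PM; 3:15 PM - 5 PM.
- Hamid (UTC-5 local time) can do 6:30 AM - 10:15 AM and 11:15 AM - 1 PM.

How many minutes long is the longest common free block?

180

Emeka in UTC: 08:15-09:30, 11:30-18:00 (add 5h to convert from UTC-5).
Priya in UTC: 10:15-18:00 (add 1h to convert from UTC-1).
Noa in UTC: 08:30-09:30, 12:00-18:00 (add 5h to convert from UTC-5).
Bianca in UTC: 11:45-15:00, 16:15-18:00 (add 1h to convert from UTC-1).
Hamid in UTC: 11:30-15:15, 16:15-18:00 (add 5h to convert from UTC-5).
Emeka ∩ Priya: 11:30-18:00.
Emeka ∩ Priya ∩ Noa: 12:00-18:00.
Emeka ∩ Priya ∩ Noa ∩ Bianca: 12:00-15:00, 16:15-18:00.
Emeka ∩ Priya ∩ Noa ∩ Bianca ∩ Hamid: 12:00-15:00, 16:15-18:00.
The longest is 12:00-15:00 at 180 minutes.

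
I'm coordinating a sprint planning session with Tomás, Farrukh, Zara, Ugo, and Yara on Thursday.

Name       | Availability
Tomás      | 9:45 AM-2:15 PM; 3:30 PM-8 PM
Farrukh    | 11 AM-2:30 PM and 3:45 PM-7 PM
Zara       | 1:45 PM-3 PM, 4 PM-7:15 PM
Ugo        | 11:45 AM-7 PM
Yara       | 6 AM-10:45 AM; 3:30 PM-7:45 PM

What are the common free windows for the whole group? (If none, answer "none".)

16:00-19:00

Tomás ∩ Farrukh: 11:00-14:15, 15:45-19:00.
Tomás ∩ Farrukh ∩ Zara: 13:45-14:15, 16:00-19:00.
Tomás ∩ Farrukh ∩ Zara ∩ Ugo: 13:45-14:15, 16:00-19:00.
Tomás ∩ Farrukh ∩ Zara ∩ Ugo ∩ Yara: 16:00-19:00.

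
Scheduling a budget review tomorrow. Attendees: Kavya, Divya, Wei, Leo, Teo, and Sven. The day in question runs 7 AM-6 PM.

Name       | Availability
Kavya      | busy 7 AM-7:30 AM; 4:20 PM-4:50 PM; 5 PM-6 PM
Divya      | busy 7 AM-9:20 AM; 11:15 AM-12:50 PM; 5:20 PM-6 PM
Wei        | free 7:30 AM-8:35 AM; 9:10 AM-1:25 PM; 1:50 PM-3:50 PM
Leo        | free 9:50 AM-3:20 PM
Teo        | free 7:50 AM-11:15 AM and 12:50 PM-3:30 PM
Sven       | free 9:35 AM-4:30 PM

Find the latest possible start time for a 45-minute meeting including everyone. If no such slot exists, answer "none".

Kavya free: 07:30-16:20, 16:50-17:00 (invert busy blocks within the working day).
Divya free: 09:20-11:15, 12:50-17:20 (invert busy blocks within the working day).
Wei free: 07:30-08:35, 09:10-13:25, 13:50-15:50.
Leo free: 09:50-15:20.
Teo free: 07:50-11:15, 12:50-15:30.
Sven free: 09:35-16:30.
Kavya ∩ Divya: 09:20-11:15, 12:50-16:20, 16:50-17:00.
Kavya ∩ Divya ∩ Wei: 09:20-11:15, 12:50-13:25, 13:50-15:50.
Kavya ∩ Divya ∩ Wei ∩ Leo: 09:50-11:15, 12:50-13:25, 13:50-15:20.
Kavya ∩ Divya ∩ Wei ∩ Leo ∩ Teo: 09:50-11:15, 12:50-13:25, 13:50-15:20.
Kavya ∩ Divya ∩ Wei ∩ Leo ∩ Teo ∩ Sven: 09:50-11:15, 12:50-13:25, 13:50-15:20.
The last common window of at least 45 minutes is 13:50-15:20; a 45-minute meeting can start as late as 14:35 and still end by 15:20.

14:35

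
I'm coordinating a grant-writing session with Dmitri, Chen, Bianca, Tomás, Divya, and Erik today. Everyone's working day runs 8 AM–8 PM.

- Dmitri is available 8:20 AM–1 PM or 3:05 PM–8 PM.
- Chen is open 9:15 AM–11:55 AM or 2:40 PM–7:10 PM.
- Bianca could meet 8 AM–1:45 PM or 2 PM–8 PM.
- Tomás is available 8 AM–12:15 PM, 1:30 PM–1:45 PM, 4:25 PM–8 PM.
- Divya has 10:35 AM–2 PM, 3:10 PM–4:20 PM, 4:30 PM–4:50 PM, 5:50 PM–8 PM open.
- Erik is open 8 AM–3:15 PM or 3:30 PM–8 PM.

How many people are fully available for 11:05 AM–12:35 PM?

4

Dmitri, Bianca, Divya, and Erik can make the full 11:05-12:35 slot — that's 4.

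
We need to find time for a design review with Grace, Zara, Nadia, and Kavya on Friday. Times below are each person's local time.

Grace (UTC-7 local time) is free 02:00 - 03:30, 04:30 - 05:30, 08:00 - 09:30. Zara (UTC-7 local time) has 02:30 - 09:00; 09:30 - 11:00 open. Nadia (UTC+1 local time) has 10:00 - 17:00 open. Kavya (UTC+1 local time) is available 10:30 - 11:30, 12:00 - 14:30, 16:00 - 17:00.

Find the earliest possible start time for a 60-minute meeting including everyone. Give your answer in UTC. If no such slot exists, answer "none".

Grace in UTC: 09:00-10:30, 11:30-12:30, 15:00-16:30 (add 7h to convert from UTC-7).
Zara in UTC: 09:30-16:00, 16:30-18:00 (add 7h to convert from UTC-7).
Nadia in UTC: 09:00-16:00 (subtract 1h to convert from UTC+1).
Kavya in UTC: 09:30-10:30, 11:00-13:30, 15:00-16:00 (subtract 1h to convert from UTC+1).
Grace ∩ Zara: 09:30-10:30, 11:30-12:30, 15:00-16:00.
Grace ∩ Zara ∩ Nadia: 09:30-10:30, 11:30-12:30, 15:00-16:00.
Grace ∩ Zara ∩ Nadia ∩ Kavya: 09:30-10:30, 11:30-12:30, 15:00-16:00.
The first common window of at least 60 minutes is 09:30-10:30, so the earliest start is 09:30.

09:30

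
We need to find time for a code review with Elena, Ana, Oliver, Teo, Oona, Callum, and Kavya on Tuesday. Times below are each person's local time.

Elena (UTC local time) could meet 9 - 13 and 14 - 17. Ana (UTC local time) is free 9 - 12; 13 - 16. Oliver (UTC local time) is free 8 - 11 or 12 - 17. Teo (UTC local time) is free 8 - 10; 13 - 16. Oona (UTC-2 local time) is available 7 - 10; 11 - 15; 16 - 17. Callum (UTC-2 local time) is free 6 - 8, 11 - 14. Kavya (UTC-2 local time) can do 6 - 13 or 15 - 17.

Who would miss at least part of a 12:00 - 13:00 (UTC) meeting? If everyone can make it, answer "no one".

Elena in UTC: 09:00-13:00, 14:00-17:00.
Ana in UTC: 09:00-12:00, 13:00-16:00.
Oliver in UTC: 08:00-11:00, 12:00-17:00.
Teo in UTC: 08:00-10:00, 13:00-16:00.
Oona in UTC: 09:00-12:00, 13:00-17:00, 18:00-19:00 (add 2h to convert from UTC-2).
Callum in UTC: 08:00-10:00, 13:00-16:00 (add 2h to convert from UTC-2).
Kavya in UTC: 08:00-15:00, 17:00-19:00 (add 2h to convert from UTC-2).
Elena: free for 12:00-13:00. Ana: not fully free for 12:00-13:00. Oliver: free for 12:00-13:00. Teo: not fully free for 12:00-13:00. Oona: not fully free for 12:00-13:00. Callum: not fully free for 12:00-13:00. Kavya: free for 12:00-13:00.

Ana, Callum, Oona, Teo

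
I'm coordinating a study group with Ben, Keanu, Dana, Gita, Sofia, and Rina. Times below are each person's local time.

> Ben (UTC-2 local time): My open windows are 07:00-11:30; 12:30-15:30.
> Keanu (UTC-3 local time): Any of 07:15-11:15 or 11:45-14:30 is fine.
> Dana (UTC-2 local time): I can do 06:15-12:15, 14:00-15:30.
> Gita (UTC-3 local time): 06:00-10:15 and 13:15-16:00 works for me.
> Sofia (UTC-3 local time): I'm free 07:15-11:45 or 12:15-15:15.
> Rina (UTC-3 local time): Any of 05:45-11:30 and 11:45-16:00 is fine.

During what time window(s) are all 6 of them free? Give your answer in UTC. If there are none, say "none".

Ben in UTC: 09:00-13:30, 14:30-17:30 (add 2h to convert from UTC-2).
Keanu in UTC: 10:15-14:15, 14:45-17:30 (add 3h to convert from UTC-3).
Dana in UTC: 08:15-14:15, 16:00-17:30 (add 2h to convert from UTC-2).
Gita in UTC: 09:00-13:15, 16:15-19:00 (add 3h to convert from UTC-3).
Sofia in UTC: 10:15-14:45, 15:15-18:15 (add 3h to convert from UTC-3).
Rina in UTC: 08:45-14:30, 14:45-19:00 (add 3h to convert from UTC-3).
Ben ∩ Keanu: 10:15-13:30, 14:45-17:30.
Ben ∩ Keanu ∩ Dana: 10:15-13:30, 16:00-17:30.
Ben ∩ Keanu ∩ Dana ∩ Gita: 10:15-13:15, 16:15-17:30.
Ben ∩ Keanu ∩ Dana ∩ Gita ∩ Sofia: 10:15-13:15, 16:15-17:30.
Ben ∩ Keanu ∩ Dana ∩ Gita ∩ Sofia ∩ Rina: 10:15-13:15, 16:15-17:30.
Those are the intersection windows.

10:15-13:15, 16:15-17:30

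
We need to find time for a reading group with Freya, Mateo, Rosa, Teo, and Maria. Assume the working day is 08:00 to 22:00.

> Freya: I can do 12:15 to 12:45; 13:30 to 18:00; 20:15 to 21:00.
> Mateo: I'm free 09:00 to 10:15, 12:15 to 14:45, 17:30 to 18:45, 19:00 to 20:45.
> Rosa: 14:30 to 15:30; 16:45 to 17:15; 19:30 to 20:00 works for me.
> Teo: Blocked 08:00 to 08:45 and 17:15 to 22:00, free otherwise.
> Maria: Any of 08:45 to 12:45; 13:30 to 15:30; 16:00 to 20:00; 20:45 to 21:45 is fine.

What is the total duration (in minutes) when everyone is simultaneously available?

Freya free: 12:15-12:45, 13:30-18:00, 20:15-21:00.
Mateo free: 09:00-10:15, 12:15-14:45, 17:30-18:45, 19:00-20:45.
Rosa free: 14:30-15:30, 16:45-17:15, 19:30-20:00.
Teo free: 08:45-17:15 (invert busy blocks within the working day).
Maria free: 08:45-12:45, 13:30-15:30, 16:00-20:00, 20:45-21:45.
Freya ∩ Mateo: 12:15-12:45, 13:30-14:45, 17:30-18:00, 20:15-20:45.
Freya ∩ Mateo ∩ Rosa: 14:30-14:45.
Freya ∩ Mateo ∩ Rosa ∩ Teo: 14:30-14:45.
Freya ∩ Mateo ∩ Rosa ∩ Teo ∩ Maria: 14:30-14:45.
Those are the intersection windows.
That's a single block of 15 minutes.

15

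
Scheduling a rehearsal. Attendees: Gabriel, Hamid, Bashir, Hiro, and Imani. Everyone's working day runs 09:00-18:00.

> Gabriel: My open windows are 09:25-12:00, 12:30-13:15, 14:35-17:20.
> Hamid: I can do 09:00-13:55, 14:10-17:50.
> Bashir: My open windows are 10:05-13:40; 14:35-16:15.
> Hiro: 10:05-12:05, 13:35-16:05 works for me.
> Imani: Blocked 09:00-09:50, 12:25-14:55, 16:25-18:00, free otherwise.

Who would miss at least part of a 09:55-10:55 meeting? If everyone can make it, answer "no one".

Gabriel free: 09:25-12:00, 12:30-13:15, 14:35-17:20.
Hamid free: 09:00-13:55, 14:10-17:50.
Bashir free: 10:05-13:40, 14:35-16:15.
Hiro free: 10:05-12:05, 13:35-16:05.
Imani free: 09:50-12:25, 14:55-16:25 (invert busy blocks within the working day).
Gabriel: free for 09:55-10:55. Hamid: free for 09:55-10:55. Bashir: not fully free for 09:55-10:55. Hiro: not fully free for 09:55-10:55. Imani: free for 09:55-10:55.

Bashir, Hiro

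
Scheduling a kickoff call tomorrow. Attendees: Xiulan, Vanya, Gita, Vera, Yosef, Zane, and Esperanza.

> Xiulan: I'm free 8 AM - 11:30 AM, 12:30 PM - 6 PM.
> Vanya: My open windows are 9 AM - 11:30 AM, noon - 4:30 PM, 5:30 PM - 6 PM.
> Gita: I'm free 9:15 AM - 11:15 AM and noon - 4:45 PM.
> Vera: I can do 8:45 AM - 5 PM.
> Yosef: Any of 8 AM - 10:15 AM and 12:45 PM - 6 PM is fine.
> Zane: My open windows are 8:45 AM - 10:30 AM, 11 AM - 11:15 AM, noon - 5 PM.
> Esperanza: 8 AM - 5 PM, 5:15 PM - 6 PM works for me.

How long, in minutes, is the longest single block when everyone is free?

225

Xiulan ∩ Vanya: 09:00-11:30, 12:30-16:30, 17:30-18:00.
Xiulan ∩ Vanya ∩ Gita: 09:15-11:15, 12:30-16:30.
Xiulan ∩ Vanya ∩ Gita ∩ Vera: 09:15-11:15, 12:30-16:30.
Xiulan ∩ Vanya ∩ Gita ∩ Vera ∩ Yosef: 09:15-10:15, 12:45-16:30.
Xiulan ∩ Vanya ∩ Gita ∩ Vera ∩ Yosef ∩ Zane: 09:15-10:15, 12:45-16:30.
Xiulan ∩ Vanya ∩ Gita ∩ Vera ∩ Yosef ∩ Zane ∩ Esperanza: 09:15-10:15, 12:45-16:30.
The longest is 12:45-16:30 at 225 minutes.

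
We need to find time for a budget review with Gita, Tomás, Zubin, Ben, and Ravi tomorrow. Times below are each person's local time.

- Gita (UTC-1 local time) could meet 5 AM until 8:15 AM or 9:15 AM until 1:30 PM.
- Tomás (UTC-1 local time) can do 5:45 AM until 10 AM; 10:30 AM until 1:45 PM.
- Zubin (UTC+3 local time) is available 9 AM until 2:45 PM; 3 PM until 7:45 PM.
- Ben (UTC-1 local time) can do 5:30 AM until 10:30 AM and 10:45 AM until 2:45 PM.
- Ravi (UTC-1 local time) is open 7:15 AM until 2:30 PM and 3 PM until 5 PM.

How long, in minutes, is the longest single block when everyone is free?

150

Gita in UTC: 06:00-09:15, 10:15-14:30 (add 1h to convert from UTC-1).
Tomás in UTC: 06:45-11:00, 11:30-14:45 (add 1h to convert from UTC-1).
Zubin in UTC: 06:00-11:45, 12:00-16:45 (subtract 3h to convert from UTC+3).
Ben in UTC: 06:30-11:30, 11:45-15:45 (add 1h to convert from UTC-1).
Ravi in UTC: 08:15-15:30, 16:00-18:00 (add 1h to convert from UTC-1).
Gita ∩ Tomás: 06:45-09:15, 10:15-11:00, 11:30-14:30.
Gita ∩ Tomás ∩ Zubin: 06:45-09:15, 10:15-11:00, 11:30-11:45, 12:00-14:30.
Gita ∩ Tomás ∩ Zubin ∩ Ben: 06:45-09:15, 10:15-11:00, 12:00-14:30.
Gita ∩ Tomás ∩ Zubin ∩ Ben ∩ Ravi: 08:15-09:15, 10:15-11:00, 12:00-14:30.
Those are the intersection windows.
The longest is 12:00-14:30 at 150 minutes.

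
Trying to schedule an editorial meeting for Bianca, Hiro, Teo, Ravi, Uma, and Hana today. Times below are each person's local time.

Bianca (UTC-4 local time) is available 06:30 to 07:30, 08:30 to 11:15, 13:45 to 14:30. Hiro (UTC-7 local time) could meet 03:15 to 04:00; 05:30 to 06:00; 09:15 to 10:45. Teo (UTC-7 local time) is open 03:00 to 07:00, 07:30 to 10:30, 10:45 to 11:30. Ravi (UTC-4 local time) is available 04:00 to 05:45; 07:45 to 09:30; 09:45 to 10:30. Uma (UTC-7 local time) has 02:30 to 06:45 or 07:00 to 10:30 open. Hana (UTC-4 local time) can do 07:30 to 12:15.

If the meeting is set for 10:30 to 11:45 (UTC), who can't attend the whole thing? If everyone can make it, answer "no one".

Bianca, Hana, Hiro, Ravi

Bianca in UTC: 10:30-11:30, 12:30-15:15, 17:45-18:30 (add 4h to convert from UTC-4).
Hiro in UTC: 10:15-11:00, 12:30-13:00, 16:15-17:45 (add 7h to convert from UTC-7).
Teo in UTC: 10:00-14:00, 14:30-17:30, 17:45-18:30 (add 7h to convert from UTC-7).
Ravi in UTC: 08:00-09:45, 11:45-13:30, 13:45-14:30 (add 4h to convert from UTC-4).
Uma in UTC: 09:30-13:45, 14:00-17:30 (add 7h to convert from UTC-7).
Hana in UTC: 11:30-16:15 (add 4h to convert from UTC-4).
Bianca: not fully free for 10:30-11:45. Hiro: not fully free for 10:30-11:45. Teo: free for 10:30-11:45. Ravi: not fully free for 10:30-11:45. Uma: free for 10:30-11:45. Hana: not fully free for 10:30-11:45.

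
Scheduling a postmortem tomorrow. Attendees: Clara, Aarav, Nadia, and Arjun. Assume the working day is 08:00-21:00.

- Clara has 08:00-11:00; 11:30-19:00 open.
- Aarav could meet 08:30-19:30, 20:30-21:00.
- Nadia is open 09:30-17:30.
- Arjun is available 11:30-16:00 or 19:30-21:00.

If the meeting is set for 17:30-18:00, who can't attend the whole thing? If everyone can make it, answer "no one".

Clara: free for 17:30-18:00. Aarav: free for 17:30-18:00. Nadia: not fully free for 17:30-18:00. Arjun: not fully free for 17:30-18:00.

Arjun, Nadia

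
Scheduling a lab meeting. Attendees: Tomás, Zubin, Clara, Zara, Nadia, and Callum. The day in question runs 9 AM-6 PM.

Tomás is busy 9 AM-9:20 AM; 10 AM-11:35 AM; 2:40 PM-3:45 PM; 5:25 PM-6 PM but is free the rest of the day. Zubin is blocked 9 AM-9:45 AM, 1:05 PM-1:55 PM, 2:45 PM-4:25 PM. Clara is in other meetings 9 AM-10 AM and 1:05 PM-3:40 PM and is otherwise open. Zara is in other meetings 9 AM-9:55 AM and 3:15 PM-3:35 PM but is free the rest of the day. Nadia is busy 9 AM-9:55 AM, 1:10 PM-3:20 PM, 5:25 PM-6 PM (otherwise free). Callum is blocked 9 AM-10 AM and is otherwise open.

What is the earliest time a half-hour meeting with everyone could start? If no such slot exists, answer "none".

Tomás free: 09:20-10:00, 11:35-14:40, 15:45-17:25 (invert busy blocks within the working day).
Zubin free: 09:45-13:05, 13:55-14:45, 16:25-18:00 (invert busy blocks within the working day).
Clara free: 10:00-13:05, 15:40-18:00 (invert busy blocks within the working day).
Zara free: 09:55-15:15, 15:35-18:00 (invert busy blocks within the working day).
Nadia free: 09:55-13:10, 15:20-17:25 (invert busy blocks within the working day).
Callum free: 10:00-18:00 (invert busy blocks within the working day).
Tomás ∩ Zubin: 09:45-10:00, 11:35-13:05, 13:55-14:40, 16:25-17:25.
Tomás ∩ Zubin ∩ Clara: 11:35-13:05, 16:25-17:25.
Tomás ∩ Zubin ∩ Clara ∩ Zara: 11:35-13:05, 16:25-17:25.
Tomás ∩ Zubin ∩ Clara ∩ Zara ∩ Nadia: 11:35-13:05, 16:25-17:25.
Tomás ∩ Zubin ∩ Clara ∩ Zara ∩ Nadia ∩ Callum: 11:35-13:05, 16:25-17:25.
The first common window of at least 30 minutes is 11:35-13:05, so the earliest start is 11:35.

11:35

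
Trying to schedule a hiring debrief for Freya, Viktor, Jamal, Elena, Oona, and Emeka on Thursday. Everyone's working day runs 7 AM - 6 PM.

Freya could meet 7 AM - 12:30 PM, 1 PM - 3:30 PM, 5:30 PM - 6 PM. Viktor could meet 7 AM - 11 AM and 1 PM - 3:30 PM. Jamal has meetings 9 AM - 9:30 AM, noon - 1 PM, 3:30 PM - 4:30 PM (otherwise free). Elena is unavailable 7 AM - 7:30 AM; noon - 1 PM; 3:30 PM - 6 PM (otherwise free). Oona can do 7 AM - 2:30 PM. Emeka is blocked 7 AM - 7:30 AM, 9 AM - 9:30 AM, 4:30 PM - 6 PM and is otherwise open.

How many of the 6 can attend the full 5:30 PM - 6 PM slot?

Freya free: 07:00-12:30, 13:00-15:30, 17:30-18:00.
Viktor free: 07:00-11:00, 13:00-15:30.
Jamal free: 07:00-09:00, 09:30-12:00, 13:00-15:30, 16:30-18:00 (invert busy blocks within the working day).
Elena free: 07:30-12:00, 13:00-15:30 (invert busy blocks within the working day).
Oona free: 07:00-14:30.
Emeka free: 07:30-09:00, 09:30-16:30 (invert busy blocks within the working day).
Freya and Jamal can make the full 17:30-18:00 slot — that's 2.

2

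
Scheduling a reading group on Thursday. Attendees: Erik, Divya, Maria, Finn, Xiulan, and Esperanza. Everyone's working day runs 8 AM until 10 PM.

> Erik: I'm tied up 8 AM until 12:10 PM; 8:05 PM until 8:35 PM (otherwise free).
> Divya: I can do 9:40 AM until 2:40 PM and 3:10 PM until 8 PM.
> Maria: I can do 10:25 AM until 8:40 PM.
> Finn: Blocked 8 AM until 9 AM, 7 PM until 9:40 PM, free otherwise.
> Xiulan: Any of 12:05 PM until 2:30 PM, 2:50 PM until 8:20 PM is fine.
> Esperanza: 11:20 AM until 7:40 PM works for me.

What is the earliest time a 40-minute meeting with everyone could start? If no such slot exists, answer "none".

Erik free: 12:10-20:05, 20:35-22:00 (invert busy blocks within the working day).
Divya free: 09:40-14:40, 15:10-20:00.
Maria free: 10:25-20:40.
Finn free: 09:00-19:00, 21:40-22:00 (invert busy blocks within the working day).
Xiulan free: 12:05-14:30, 14:50-20:20.
Esperanza free: 11:20-19:40.
Erik ∩ Divya: 12:10-14:40, 15:10-20:00.
Erik ∩ Divya ∩ Maria: 12:10-14:40, 15:10-20:00.
Erik ∩ Divya ∩ Maria ∩ Finn: 12:10-14:40, 15:10-19:00.
Erik ∩ Divya ∩ Maria ∩ Finn ∩ Xiulan: 12:10-14:30, 15:10-19:00.
Erik ∩ Divya ∩ Maria ∩ Finn ∩ Xiulan ∩ Esperanza: 12:10-14:30, 15:10-19:00.
The first common window of at least 40 minutes is 12:10-14:30, so the earliest start is 12:10.

12:10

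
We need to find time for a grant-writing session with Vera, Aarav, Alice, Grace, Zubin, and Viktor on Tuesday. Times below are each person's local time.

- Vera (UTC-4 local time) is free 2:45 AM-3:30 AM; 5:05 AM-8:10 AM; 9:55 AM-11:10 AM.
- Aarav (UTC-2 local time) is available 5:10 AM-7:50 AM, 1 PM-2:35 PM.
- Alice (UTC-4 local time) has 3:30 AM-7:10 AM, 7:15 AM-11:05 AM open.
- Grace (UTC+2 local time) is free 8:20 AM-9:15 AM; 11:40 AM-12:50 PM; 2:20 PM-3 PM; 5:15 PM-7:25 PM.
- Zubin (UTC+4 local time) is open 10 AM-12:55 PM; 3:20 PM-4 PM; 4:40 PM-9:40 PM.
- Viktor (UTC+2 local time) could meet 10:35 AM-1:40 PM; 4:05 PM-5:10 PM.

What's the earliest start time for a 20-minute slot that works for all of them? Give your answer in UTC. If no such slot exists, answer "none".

none

Vera in UTC: 06:45-07:30, 09:05-12:10, 13:55-15:10 (add 4h to convert from UTC-4).
Aarav in UTC: 07:10-09:50, 15:00-16:35 (add 2h to convert from UTC-2).
Alice in UTC: 07:30-11:10, 11:15-15:05 (add 4h to convert from UTC-4).
Grace in UTC: 06:20-07:15, 09:40-10:50, 12:20-13:00, 15:15-17:25 (subtract 2h to convert from UTC+2).
Zubin in UTC: 06:00-08:55, 11:20-12:00, 12:40-17:40 (subtract 4h to convert from UTC+4).
Viktor in UTC: 08:35-11:40, 14:05-15:10 (subtract 2h to convert from UTC+2).
Vera ∩ Aarav: 07:10-07:30, 09:05-09:50, 15:00-15:10.
Vera ∩ Aarav ∩ Alice: 09:05-09:50, 15:00-15:05.
Vera ∩ Aarav ∩ Alice ∩ Grace: 09:40-09:50.
Vera ∩ Aarav ∩ Alice ∩ Grace ∩ Zubin: ∅.
Vera ∩ Aarav ∩ Alice ∩ Grace ∩ Zubin ∩ Viktor: ∅.
There is no time when everyone is free.
No common window is at least 20 minutes long.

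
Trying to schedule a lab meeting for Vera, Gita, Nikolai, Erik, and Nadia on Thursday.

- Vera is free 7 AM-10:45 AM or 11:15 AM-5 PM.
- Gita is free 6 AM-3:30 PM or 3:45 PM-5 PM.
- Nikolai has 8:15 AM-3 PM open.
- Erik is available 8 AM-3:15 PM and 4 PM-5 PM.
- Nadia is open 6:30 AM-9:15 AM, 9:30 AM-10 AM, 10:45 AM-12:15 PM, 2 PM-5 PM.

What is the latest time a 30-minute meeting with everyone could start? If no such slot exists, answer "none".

Vera ∩ Gita: 07:00-10:45, 11:15-15:30, 15:45-17:00.
Vera ∩ Gita ∩ Nikolai: 08:15-10:45, 11:15-15:00.
Vera ∩ Gita ∩ Nikolai ∩ Erik: 08:15-10:45, 11:15-15:00.
Vera ∩ Gita ∩ Nikolai ∩ Erik ∩ Nadia: 08:15-09:15, 09:30-10:00, 11:15-12:15, 14:00-15:00.
The last common window of at least 30 minutes is 14:00-15:00; a 30-minute meeting can start as late as 14:30 and still end by 15:00.

14:30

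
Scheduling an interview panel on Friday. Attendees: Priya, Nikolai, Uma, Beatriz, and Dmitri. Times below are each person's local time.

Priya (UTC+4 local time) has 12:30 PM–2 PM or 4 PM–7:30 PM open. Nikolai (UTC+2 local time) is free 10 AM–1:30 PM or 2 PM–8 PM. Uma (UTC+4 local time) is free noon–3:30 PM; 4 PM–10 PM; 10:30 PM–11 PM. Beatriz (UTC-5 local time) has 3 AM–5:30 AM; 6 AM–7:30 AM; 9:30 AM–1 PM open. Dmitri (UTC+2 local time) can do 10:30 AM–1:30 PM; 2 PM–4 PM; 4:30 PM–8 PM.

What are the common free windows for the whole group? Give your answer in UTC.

Priya in UTC: 08:30-10:00, 12:00-15:30 (subtract 4h to convert from UTC+4).
Nikolai in UTC: 08:00-11:30, 12:00-18:00 (subtract 2h to convert from UTC+2).
Uma in UTC: 08:00-11:30, 12:00-18:00, 18:30-19:00 (subtract 4h to convert from UTC+4).
Beatriz in UTC: 08:00-10:30, 11:00-12:30, 14:30-18:00 (add 5h to convert from UTC-5).
Dmitri in UTC: 08:30-11:30, 12:00-14:00, 14:30-18:00 (subtract 2h to convert from UTC+2).
Priya ∩ Nikolai: 08:30-10:00, 12:00-15:30.
Priya ∩ Nikolai ∩ Uma: 08:30-10:00, 12:00-15:30.
Priya ∩ Nikolai ∩ Uma ∩ Beatriz: 08:30-10:00, 12:00-12:30, 14:30-15:30.
Priya ∩ Nikolai ∩ Uma ∩ Beatriz ∩ Dmitri: 08:30-10:00, 12:00-12:30, 14:30-15:30.

08:30-10:00, 12:00-12:30, 14:30-15:30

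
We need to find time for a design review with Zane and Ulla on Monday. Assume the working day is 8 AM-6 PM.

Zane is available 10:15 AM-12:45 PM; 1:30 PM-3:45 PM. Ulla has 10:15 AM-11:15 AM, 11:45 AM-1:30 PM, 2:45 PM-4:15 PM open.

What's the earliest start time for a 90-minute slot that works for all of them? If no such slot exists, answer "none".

none

Zane ∩ Ulla: 10:15-11:15, 11:45-12:45, 14:45-15:45.
No common window is at least 90 minutes long.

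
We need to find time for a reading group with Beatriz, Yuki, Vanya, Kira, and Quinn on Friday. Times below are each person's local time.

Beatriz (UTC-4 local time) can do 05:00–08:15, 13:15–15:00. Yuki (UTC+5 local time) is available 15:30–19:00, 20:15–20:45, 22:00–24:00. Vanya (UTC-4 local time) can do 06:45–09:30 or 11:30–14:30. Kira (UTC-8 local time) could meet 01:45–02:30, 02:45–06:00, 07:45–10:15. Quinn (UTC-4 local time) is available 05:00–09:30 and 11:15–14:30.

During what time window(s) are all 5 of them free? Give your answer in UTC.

Beatriz in UTC: 09:00-12:15, 17:15-19:00 (add 4h to convert from UTC-4).
Yuki in UTC: 10:30-14:00, 15:15-15:45, 17:00-19:00 (subtract 5h to convert from UTC+5).
Vanya in UTC: 10:45-13:30, 15:30-18:30 (add 4h to convert from UTC-4).
Kira in UTC: 09:45-10:30, 10:45-14:00, 15:45-18:15 (add 8h to convert from UTC-8).
Quinn in UTC: 09:00-13:30, 15:15-18:30 (add 4h to convert from UTC-4).
Beatriz ∩ Yuki: 10:30-12:15, 17:15-19:00.
Beatriz ∩ Yuki ∩ Vanya: 10:45-12:15, 17:15-18:30.
Beatriz ∩ Yuki ∩ Vanya ∩ Kira: 10:45-12:15, 17:15-18:15.
Beatriz ∩ Yuki ∩ Vanya ∩ Kira ∩ Quinn: 10:45-12:15, 17:15-18:15.
So the common availability across everyone is 10:45-12:15, 17:15-18:15.

10:45-12:15, 17:15-18:15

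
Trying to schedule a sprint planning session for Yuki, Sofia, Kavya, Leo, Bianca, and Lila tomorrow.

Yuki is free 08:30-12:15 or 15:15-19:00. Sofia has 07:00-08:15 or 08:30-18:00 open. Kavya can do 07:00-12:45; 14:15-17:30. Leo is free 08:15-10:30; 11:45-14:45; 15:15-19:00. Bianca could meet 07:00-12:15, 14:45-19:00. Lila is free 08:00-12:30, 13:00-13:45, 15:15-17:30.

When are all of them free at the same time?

08:30-10:30, 11:45-12:15, 15:15-17:30

Yuki ∩ Sofia: 08:30-12:15, 15:15-18:00.
Yuki ∩ Sofia ∩ Kavya: 08:30-12:15, 15:15-17:30.
Yuki ∩ Sofia ∩ Kavya ∩ Leo: 08:30-10:30, 11:45-12:15, 15:15-17:30.
Yuki ∩ Sofia ∩ Kavya ∩ Leo ∩ Bianca: 08:30-10:30, 11:45-12:15, 15:15-17:30.
Yuki ∩ Sofia ∩ Kavya ∩ Leo ∩ Bianca ∩ Lila: 08:30-10:30, 11:45-12:15, 15:15-17:30.
So the common availability across everyone is 08:30-10:30, 11:45-12:15, 15:15-17:30.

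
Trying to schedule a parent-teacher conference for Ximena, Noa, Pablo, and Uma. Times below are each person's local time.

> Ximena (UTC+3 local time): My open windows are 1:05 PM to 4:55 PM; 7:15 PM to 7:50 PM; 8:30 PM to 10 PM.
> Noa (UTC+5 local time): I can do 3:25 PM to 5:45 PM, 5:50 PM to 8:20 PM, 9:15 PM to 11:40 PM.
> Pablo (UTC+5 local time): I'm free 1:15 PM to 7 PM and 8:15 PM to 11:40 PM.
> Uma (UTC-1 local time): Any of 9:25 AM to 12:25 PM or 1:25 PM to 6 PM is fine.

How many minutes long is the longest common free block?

Ximena in UTC: 10:05-13:55, 16:15-16:50, 17:30-19:00 (subtract 3h to convert from UTC+3).
Noa in UTC: 10:25-12:45, 12:50-15:20, 16:15-18:40 (subtract 5h to convert from UTC+5).
Pablo in UTC: 08:15-14:00, 15:15-18:40 (subtract 5h to convert from UTC+5).
Uma in UTC: 10:25-13:25, 14:25-19:00 (add 1h to convert from UTC-1).
Ximena ∩ Noa: 10:25-12:45, 12:50-13:55, 16:15-16:50, 17:30-18:40.
Ximena ∩ Noa ∩ Pablo: 10:25-12:45, 12:50-13:55, 16:15-16:50, 17:30-18:40.
Ximena ∩ Noa ∩ Pablo ∩ Uma: 10:25-12:45, 12:50-13:25, 16:15-16:50, 17:30-18:40.
Those are the intersection windows.
The longest is 10:25-12:45 at 140 minutes.

140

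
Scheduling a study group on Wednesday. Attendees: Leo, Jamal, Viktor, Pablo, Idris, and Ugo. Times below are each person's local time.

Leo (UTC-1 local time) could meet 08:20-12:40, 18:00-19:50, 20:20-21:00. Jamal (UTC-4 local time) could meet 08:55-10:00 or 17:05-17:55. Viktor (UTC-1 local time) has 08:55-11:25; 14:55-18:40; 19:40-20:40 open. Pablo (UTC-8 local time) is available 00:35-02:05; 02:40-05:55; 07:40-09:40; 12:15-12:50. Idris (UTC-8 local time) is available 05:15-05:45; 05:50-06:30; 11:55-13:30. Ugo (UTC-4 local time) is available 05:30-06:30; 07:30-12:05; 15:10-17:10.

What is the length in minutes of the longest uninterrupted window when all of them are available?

Leo in UTC: 09:20-13:40, 19:00-20:50, 21:20-22:00 (add 1h to convert from UTC-1).
Jamal in UTC: 12:55-14:00, 21:05-21:55 (add 4h to convert from UTC-4).
Viktor in UTC: 09:55-12:25, 15:55-19:40, 20:40-21:40 (add 1h to convert from UTC-1).
Pablo in UTC: 08:35-10:05, 10:40-13:55, 15:40-17:40, 20:15-20:50 (add 8h to convert from UTC-8).
Idris in UTC: 13:15-13:45, 13:50-14:30, 19:55-21:30 (add 8h to convert from UTC-8).
Ugo in UTC: 09:30-10:30, 11:30-16:05, 19:10-21:10 (add 4h to convert from UTC-4).
Leo ∩ Jamal: 12:55-13:40, 21:20-21:55.
Leo ∩ Jamal ∩ Viktor: 21:20-21:40.
Leo ∩ Jamal ∩ Viktor ∩ Pablo: ∅.
Leo ∩ Jamal ∩ Viktor ∩ Pablo ∩ Idris: ∅.
Leo ∩ Jamal ∩ Viktor ∩ Pablo ∩ Idris ∩ Ugo: ∅.
There is no time when everyone is free.
No common window exists, so the longest block is 0 minutes.

0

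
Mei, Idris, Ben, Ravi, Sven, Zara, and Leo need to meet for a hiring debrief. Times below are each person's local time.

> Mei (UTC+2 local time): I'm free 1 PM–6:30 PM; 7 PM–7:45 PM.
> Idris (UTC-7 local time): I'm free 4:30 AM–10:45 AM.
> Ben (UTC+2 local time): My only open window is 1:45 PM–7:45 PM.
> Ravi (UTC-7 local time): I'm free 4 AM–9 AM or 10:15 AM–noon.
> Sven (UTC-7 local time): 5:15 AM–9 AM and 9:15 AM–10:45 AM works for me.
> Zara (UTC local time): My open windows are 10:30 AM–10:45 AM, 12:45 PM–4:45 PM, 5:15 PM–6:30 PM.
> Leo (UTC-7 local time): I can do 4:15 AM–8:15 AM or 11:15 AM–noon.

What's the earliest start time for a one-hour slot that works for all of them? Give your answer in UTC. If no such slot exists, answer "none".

Mei in UTC: 11:00-16:30, 17:00-17:45 (subtract 2h to convert from UTC+2).
Idris in UTC: 11:30-17:45 (add 7h to convert from UTC-7).
Ben in UTC: 11:45-17:45 (subtract 2h to convert from UTC+2).
Ravi in UTC: 11:00-16:00, 17:15-19:00 (add 7h to convert from UTC-7).
Sven in UTC: 12:15-16:00, 16:15-17:45 (add 7h to convert from UTC-7).
Zara in UTC: 10:30-10:45, 12:45-16:45, 17:15-18:30.
Leo in UTC: 11:15-15:15, 18:15-19:00 (add 7h to convert from UTC-7).
Mei ∩ Idris: 11:30-16:30, 17:00-17:45.
Mei ∩ Idris ∩ Ben: 11:45-16:30, 17:00-17:45.
Mei ∩ Idris ∩ Ben ∩ Ravi: 11:45-16:00, 17:15-17:45.
Mei ∩ Idris ∩ Ben ∩ Ravi ∩ Sven: 12:15-16:00, 17:15-17:45.
Mei ∩ Idris ∩ Ben ∩ Ravi ∩ Sven ∩ Zara: 12:45-16:00, 17:15-17:45.
Mei ∩ Idris ∩ Ben ∩ Ravi ∩ Sven ∩ Zara ∩ Leo: 12:45-15:15.
The first common window of at least 60 minutes is 12:45-15:15, so the earliest start is 12:45.

12:45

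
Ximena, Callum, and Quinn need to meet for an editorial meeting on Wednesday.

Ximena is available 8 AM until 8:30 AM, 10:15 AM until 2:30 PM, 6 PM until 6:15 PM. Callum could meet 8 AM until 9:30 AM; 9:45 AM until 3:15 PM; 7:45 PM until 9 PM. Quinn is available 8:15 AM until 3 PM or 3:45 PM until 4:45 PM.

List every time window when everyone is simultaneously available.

08:15-08:30, 10:15-14:30

Ximena ∩ Callum: 08:00-08:30, 10:15-14:30.
Ximena ∩ Callum ∩ Quinn: 08:15-08:30, 10:15-14:30.
So the common availability across everyone is 08:15-08:30, 10:15-14:30.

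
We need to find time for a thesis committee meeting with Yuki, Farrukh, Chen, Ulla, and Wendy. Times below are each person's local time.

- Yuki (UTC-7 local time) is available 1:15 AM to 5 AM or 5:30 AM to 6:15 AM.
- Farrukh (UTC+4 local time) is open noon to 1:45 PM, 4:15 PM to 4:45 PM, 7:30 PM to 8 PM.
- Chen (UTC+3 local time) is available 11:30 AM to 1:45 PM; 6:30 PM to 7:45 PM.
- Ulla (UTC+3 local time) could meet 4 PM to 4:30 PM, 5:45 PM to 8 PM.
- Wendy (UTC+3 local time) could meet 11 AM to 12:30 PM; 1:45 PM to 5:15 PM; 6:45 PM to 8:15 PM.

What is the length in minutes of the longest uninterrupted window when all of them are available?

0

Yuki in UTC: 08:15-12:00, 12:30-13:15 (add 7h to convert from UTC-7).
Farrukh in UTC: 08:00-09:45, 12:15-12:45, 15:30-16:00 (subtract 4h to convert from UTC+4).
Chen in UTC: 08:30-10:45, 15:30-16:45 (subtract 3h to convert from UTC+3).
Ulla in UTC: 13:00-13:30, 14:45-17:00 (subtract 3h to convert from UTC+3).
Wendy in UTC: 08:00-09:30, 10:45-14:15, 15:45-17:15 (subtract 3h to convert from UTC+3).
Yuki ∩ Farrukh: 08:15-09:45, 12:30-12:45.
Yuki ∩ Farrukh ∩ Chen: 08:30-09:45.
Yuki ∩ Farrukh ∩ Chen ∩ Ulla: ∅.
Yuki ∩ Farrukh ∩ Chen ∩ Ulla ∩ Wendy: ∅.
There is no time when everyone is free.
No common window exists, so the longest block is 0 minutes.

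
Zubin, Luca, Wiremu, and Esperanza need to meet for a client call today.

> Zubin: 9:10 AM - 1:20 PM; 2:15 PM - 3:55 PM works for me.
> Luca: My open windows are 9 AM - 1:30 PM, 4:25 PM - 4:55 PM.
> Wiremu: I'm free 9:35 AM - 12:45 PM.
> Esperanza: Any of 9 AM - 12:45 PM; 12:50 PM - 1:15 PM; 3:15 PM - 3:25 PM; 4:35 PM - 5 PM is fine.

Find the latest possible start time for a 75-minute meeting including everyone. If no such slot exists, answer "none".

11:30

Zubin ∩ Luca: 09:10-13:20.
Zubin ∩ Luca ∩ Wiremu: 09:35-12:45.
Zubin ∩ Luca ∩ Wiremu ∩ Esperanza: 09:35-12:45.
So the common availability across everyone is 09:35-12:45.
The last common window of at least 75 minutes is 09:35-12:45; a 75-minute meeting can start as late as 11:30 and still end by 12:45.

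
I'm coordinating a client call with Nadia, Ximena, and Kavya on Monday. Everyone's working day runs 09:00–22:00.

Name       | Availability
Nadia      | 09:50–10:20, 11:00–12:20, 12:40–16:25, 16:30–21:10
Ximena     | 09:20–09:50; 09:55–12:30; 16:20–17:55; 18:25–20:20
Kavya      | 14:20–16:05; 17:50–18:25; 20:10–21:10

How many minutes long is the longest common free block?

10

Nadia ∩ Ximena: 09:55-10:20, 11:00-12:20, 16:20-16:25, 16:30-17:55, 18:25-20:20.
Nadia ∩ Ximena ∩ Kavya: 17:50-17:55, 20:10-20:20.
So the common availability across everyone is 17:50-17:55, 20:10-20:20.
The longest is 20:10-20:20 at 10 minutes.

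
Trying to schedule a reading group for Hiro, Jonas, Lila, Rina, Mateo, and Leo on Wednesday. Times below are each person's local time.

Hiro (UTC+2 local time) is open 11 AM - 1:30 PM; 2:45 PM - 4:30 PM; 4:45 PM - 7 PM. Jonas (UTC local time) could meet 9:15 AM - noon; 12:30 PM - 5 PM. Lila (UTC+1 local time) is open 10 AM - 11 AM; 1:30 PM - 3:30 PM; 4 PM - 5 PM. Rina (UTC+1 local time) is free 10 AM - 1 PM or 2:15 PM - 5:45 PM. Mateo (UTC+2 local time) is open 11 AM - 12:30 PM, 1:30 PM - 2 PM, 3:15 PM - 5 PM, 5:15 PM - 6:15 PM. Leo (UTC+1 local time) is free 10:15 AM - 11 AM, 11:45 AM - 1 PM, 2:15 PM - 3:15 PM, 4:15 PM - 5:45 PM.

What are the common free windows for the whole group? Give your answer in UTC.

Hiro in UTC: 09:00-11:30, 12:45-14:30, 14:45-17:00 (subtract 2h to convert from UTC+2).
Jonas in UTC: 09:15-12:00, 12:30-17:00.
Lila in UTC: 09:00-10:00, 12:30-14:30, 15:00-16:00 (subtract 1h to convert from UTC+1).
Rina in UTC: 09:00-12:00, 13:15-16:45 (subtract 1h to convert from UTC+1).
Mateo in UTC: 09:00-10:30, 11:30-12:00, 13:15-15:00, 15:15-16:15 (subtract 2h to convert from UTC+2).
Leo in UTC: 09:15-10:00, 10:45-12:00, 13:15-14:15, 15:15-16:45 (subtract 1h to convert from UTC+1).
Hiro ∩ Jonas: 09:15-11:30, 12:45-14:30, 14:45-17:00.
Hiro ∩ Jonas ∩ Lila: 09:15-10:00, 12:45-14:30, 15:00-16:00.
Hiro ∩ Jonas ∩ Lila ∩ Rina: 09:15-10:00, 13:15-14:30, 15:00-16:00.
Hiro ∩ Jonas ∩ Lila ∩ Rina ∩ Mateo: 09:15-10:00, 13:15-14:30, 15:15-16:00.
Hiro ∩ Jonas ∩ Lila ∩ Rina ∩ Mateo ∩ Leo: 09:15-10:00, 13:15-14:15, 15:15-16:00.
Those are the intersection windows.

09:15-10:00, 13:15-14:15, 15:15-16:00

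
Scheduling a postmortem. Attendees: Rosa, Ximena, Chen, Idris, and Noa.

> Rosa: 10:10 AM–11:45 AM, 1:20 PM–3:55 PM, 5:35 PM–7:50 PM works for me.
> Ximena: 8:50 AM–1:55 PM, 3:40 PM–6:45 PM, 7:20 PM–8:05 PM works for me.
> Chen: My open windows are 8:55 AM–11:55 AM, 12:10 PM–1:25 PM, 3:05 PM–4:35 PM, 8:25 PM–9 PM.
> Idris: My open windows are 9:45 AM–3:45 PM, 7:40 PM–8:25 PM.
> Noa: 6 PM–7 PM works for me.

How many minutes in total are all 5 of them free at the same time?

Rosa ∩ Ximena: 10:10-11:45, 13:20-13:55, 15:40-15:55, 17:35-18:45, 19:20-19:50.
Rosa ∩ Ximena ∩ Chen: 10:10-11:45, 13:20-13:25, 15:40-15:55.
Rosa ∩ Ximena ∩ Chen ∩ Idris: 10:10-11:45, 13:20-13:25, 15:40-15:45.
Rosa ∩ Ximena ∩ Chen ∩ Idris ∩ Noa: ∅.
There is no time when everyone is free.
There is no common window, so the total is 0 minutes.

0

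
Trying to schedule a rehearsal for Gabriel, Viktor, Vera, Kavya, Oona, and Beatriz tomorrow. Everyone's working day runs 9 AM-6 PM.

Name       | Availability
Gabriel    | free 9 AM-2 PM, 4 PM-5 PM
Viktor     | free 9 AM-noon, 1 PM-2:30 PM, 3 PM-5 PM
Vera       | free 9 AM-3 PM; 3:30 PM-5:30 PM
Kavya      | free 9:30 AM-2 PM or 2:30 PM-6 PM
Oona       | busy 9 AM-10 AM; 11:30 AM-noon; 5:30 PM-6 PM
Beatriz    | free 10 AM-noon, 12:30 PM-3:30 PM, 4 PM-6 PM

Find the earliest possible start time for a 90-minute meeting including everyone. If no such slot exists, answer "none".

10:00

Gabriel free: 09:00-14:00, 16:00-17:00.
Viktor free: 09:00-12:00, 13:00-14:30, 15:00-17:00.
Vera free: 09:00-15:00, 15:30-17:30.
Kavya free: 09:30-14:00, 14:30-18:00.
Oona free: 10:00-11:30, 12:00-17:30 (invert busy blocks within the working day).
Beatriz free: 10:00-12:00, 12:30-15:30, 16:00-18:00.
Gabriel ∩ Viktor: 09:00-12:00, 13:00-14:00, 16:00-17:00.
Gabriel ∩ Viktor ∩ Vera: 09:00-12:00, 13:00-14:00, 16:00-17:00.
Gabriel ∩ Viktor ∩ Vera ∩ Kavya: 09:30-12:00, 13:00-14:00, 16:00-17:00.
Gabriel ∩ Viktor ∩ Vera ∩ Kavya ∩ Oona: 10:00-11:30, 13:00-14:00, 16:00-17:00.
Gabriel ∩ Viktor ∩ Vera ∩ Kavya ∩ Oona ∩ Beatriz: 10:00-11:30, 13:00-14:00, 16:00-17:00.
So the common availability across everyone is 10:00-11:30, 13:00-14:00, 16:00-17:00.
The first common window of at least 90 minutes is 10:00-11:30, so the earliest start is 10:00.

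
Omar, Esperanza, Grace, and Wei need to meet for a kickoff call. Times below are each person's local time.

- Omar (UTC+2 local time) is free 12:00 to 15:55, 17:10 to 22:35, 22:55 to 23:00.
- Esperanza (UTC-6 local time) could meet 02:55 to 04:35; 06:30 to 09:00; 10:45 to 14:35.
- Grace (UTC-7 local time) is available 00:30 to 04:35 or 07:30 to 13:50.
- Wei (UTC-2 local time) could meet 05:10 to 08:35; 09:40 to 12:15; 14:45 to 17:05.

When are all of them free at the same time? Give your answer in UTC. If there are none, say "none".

10:00-10:35, 16:45-19:05

Omar in UTC: 10:00-13:55, 15:10-20:35, 20:55-21:00 (subtract 2h to convert from UTC+2).
Esperanza in UTC: 08:55-10:35, 12:30-15:00, 16:45-20:35 (add 6h to convert from UTC-6).
Grace in UTC: 07:30-11:35, 14:30-20:50 (add 7h to convert from UTC-7).
Wei in UTC: 07:10-10:35, 11:40-14:15, 16:45-19:05 (add 2h to convert from UTC-2).
Omar ∩ Esperanza: 10:00-10:35, 12:30-13:55, 16:45-20:35.
Omar ∩ Esperanza ∩ Grace: 10:00-10:35, 16:45-20:35.
Omar ∩ Esperanza ∩ Grace ∩ Wei: 10:00-10:35, 16:45-19:05.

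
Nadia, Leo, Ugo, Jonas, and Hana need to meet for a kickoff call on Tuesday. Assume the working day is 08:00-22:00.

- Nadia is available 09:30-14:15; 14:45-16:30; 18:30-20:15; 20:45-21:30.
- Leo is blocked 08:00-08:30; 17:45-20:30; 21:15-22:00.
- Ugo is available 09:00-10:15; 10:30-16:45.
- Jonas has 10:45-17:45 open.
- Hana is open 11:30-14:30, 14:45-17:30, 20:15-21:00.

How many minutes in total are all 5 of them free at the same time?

270

Nadia free: 09:30-14:15, 14:45-16:30, 18:30-20:15, 20:45-21:30.
Leo free: 08:30-17:45, 20:30-21:15 (invert busy blocks within the working day).
Ugo free: 09:00-10:15, 10:30-16:45.
Jonas free: 10:45-17:45.
Hana free: 11:30-14:30, 14:45-17:30, 20:15-21:00.
Nadia ∩ Leo: 09:30-14:15, 14:45-16:30, 20:45-21:15.
Nadia ∩ Leo ∩ Ugo: 09:30-10:15, 10:30-14:15, 14:45-16:30.
Nadia ∩ Leo ∩ Ugo ∩ Jonas: 10:45-14:15, 14:45-16:30.
Nadia ∩ Leo ∩ Ugo ∩ Jonas ∩ Hana: 11:30-14:15, 14:45-16:30.
Summing the common windows: 165 + 105 = 270 minutes.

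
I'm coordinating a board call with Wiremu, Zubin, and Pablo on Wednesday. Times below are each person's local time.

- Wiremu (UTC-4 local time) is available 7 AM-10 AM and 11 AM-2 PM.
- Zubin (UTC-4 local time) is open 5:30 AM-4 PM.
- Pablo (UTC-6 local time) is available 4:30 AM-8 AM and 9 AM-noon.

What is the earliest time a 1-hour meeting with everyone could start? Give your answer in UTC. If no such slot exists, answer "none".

Wiremu in UTC: 11:00-14:00, 15:00-18:00 (add 4h to convert from UTC-4).
Zubin in UTC: 09:30-20:00 (add 4h to convert from UTC-4).
Pablo in UTC: 10:30-14:00, 15:00-18:00 (add 6h to convert from UTC-6).
Wiremu ∩ Zubin: 11:00-14:00, 15:00-18:00.
Wiremu ∩ Zubin ∩ Pablo: 11:00-14:00, 15:00-18:00.
So the common availability across everyone is 11:00-14:00, 15:00-18:00.
The first common window of at least 60 minutes is 11:00-14:00, so the earliest start is 11:00.

11:00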